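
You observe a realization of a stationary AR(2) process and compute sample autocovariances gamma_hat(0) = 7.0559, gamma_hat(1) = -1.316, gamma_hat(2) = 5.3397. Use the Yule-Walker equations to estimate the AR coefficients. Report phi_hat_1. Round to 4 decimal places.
\hat\phi_{1} = -0.0470

The Yule-Walker equations for an AR(p) process read, in matrix form,
  Gamma_p phi = r_p,   with   (Gamma_p)_{ij} = gamma(|i - j|),
                       (r_p)_i = gamma(i),   i,j = 1..p.
Substitute the sample gammas (Toeplitz matrix and right-hand side of size 2):
  Gamma_p = [[7.0559, -1.316], [-1.316, 7.0559]]
  r_p     = [-1.316, 5.3397]
Written out:
  7.0559 phi_1 - 1.316 phi_2 = -1.316
  -1.316 phi_1 + 7.0559 phi_2 = 5.3397
Solve by Cramer's rule:
  det = gamma(0)^2 - gamma(1)^2 = (7.0559)^2 - (-1.316)^2 = 49.78572481 - 1.731856 = 48.05386881
  phi_hat_1 = [gamma(1) gamma(0) - gamma(1) gamma(2)] / det = [(-1.316)(7.0559) - (-1.316)(5.3397)] / 48.05386881 = -2.2585192 / 48.05386881 = -0.047
  phi_hat_2 = [gamma(0) gamma(2) - gamma(1)^2] / det = [(7.0559)(5.3397) - (-1.316)^2] / 48.05386881 = 35.94453323 / 48.05386881 = 0.748
So phi_hat = [-0.0470, 0.7480].
Therefore phi_hat_1 = -0.0470.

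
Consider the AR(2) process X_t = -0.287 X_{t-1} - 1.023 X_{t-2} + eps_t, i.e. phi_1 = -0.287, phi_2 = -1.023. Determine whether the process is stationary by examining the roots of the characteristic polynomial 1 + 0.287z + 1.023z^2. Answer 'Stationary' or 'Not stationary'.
\text{Not stationary}

The AR(p) characteristic polynomial is P(z) = 1 + 0.287z + 1.023z^2.
Stationarity requires all roots to lie outside the unit circle, i.e. |z| > 1 for every root.
Set 1 + (0.287) z + (1.023) z^2 = 0, i.e. a z^2 + b z + c = 0 with a = 1.023, b = 0.287, c = 1.
Discriminant D = b^2 - 4ac = (0.287)^2 - 4*(1.023)*1 = 0.082369 - (4.092) = -4.009631.
D < 0, so the roots are the complex-conjugate pair z = (-b +/- i sqrt(-D)) / (2a) = -0.1403 +/- 0.9787i.
For a conjugate pair |z|^2 = z * conj(z) = (product of roots) = c/a = 1/(1.023) = 0.977517, so |z| = sqrt(0.977517) = 0.9887 for both roots.
Moduli of all roots: 0.9887, 0.9887.
All moduli strictly greater than 1? No.
Verdict: Not stationary.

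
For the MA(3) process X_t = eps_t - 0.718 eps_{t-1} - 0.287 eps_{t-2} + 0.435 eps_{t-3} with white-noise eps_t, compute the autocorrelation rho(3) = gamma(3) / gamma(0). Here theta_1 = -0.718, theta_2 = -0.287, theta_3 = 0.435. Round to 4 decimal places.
\rho(3) = 0.2434

For an MA(q) process with theta_0 = 1, the autocovariance is
  gamma(k) = sigma^2 * sum_{i=0..q-k} theta_i * theta_{i+k},
and rho(k) = gamma(k) / gamma(0). Sigma^2 cancels.
  numerator   = (1)*(0.435) = 0.435.
  denominator = (1)^2 + (-0.718)^2 + (-0.287)^2 + (0.435)^2 = 1.787118.
  rho(3) = 0.435 / 1.787118 = 0.2434.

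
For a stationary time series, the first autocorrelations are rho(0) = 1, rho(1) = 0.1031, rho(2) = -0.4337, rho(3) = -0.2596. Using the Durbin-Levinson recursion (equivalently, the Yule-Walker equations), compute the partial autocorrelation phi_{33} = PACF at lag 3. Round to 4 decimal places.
\phi_{33} = -0.1880

The PACF at lag k is phi_{kk}, the last component of the solution
to the Yule-Walker system G_k phi = r_k where
  (G_k)_{ij} = rho(|i - j|), (r_k)_i = rho(i), i,j = 1..k.
Equivalently, Durbin-Levinson gives phi_{kk} iteratively:
  phi_{11} = rho(1)
  phi_{kk} = [rho(k) - sum_{j=1..k-1} phi_{k-1,j} rho(k-j)]
            / [1 - sum_{j=1..k-1} phi_{k-1,j} rho(j)],
  phi_{k,j} = phi_{k-1,j} - phi_{kk} phi_{k-1,k-j},  j = 1..k-1.
Step k = 1:
  phi_11 = rho(1) = 0.1031.
Step k = 2:
  phi_22 = [rho(2) - phi_11 rho(1)] / [1 - phi_11 rho(1)] = [-0.4337 - (0.1031)(0.1031)] / [1 - (0.1031)(0.1031)]
         = -0.44432961 / 0.98937039 = -0.449103.
  Update: phi_21 = phi_11 - phi_22 phi_11 = 0.1031 - (-0.449103)(0.1031) = 0.149403.
Step k = 3:
  phi_33 = [rho(3) - phi_21 rho(2) - phi_22 rho(1)] / [1 - phi_21 rho(1) - phi_22 rho(2)]
    numerator   = -0.2596 - (0.149403)(-0.4337) - (-0.449103)(0.1031) = -0.14850155
    denominator = 1 - (0.149403)(0.1031) - (-0.449103)(-0.4337) = 0.78982045
  phi_33 = -0.14850155 / 0.78982045 = -0.188.
Therefore phi_{33} = -0.1880.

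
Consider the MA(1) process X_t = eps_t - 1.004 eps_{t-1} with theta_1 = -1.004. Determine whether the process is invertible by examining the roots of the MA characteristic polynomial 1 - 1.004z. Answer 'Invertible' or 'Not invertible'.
\text{Not invertible}

The MA(q) characteristic polynomial is P(z) = 1 - 1.004z.
Invertibility requires all roots to lie outside the unit circle, i.e. |z| > 1 for every root.
This is linear in z: 1 + (-1.004) z = 0  =>  z = -1/(-1.004) = 0.996016,  |z| = 0.996016.
Moduli of all roots: 0.9960.
All moduli strictly greater than 1? No.
Verdict: Not invertible.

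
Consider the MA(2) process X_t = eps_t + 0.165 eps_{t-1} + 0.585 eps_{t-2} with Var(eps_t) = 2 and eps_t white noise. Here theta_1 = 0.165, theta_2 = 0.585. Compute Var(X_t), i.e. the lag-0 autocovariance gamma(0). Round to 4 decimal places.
\gamma(0) = 2.7389

For an MA(q) process X_t = eps_t + sum_i theta_i eps_{t-i} with
Var(eps_t) = sigma^2, the variance is
  gamma(0) = sigma^2 * (1 + sum_i theta_i^2).
  sum_i theta_i^2 = (0.165)^2 + (0.585)^2 = 0.027225 + 0.342225 = 0.36945.
  gamma(0) = 2 * (1 + 0.36945) = 2 * 1.36945 = 2.7389.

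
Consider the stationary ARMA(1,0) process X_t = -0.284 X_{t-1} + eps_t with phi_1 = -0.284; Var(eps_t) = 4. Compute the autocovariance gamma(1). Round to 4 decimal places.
\gamma(1) = -1.2357

Multiply the model equation by X_{t-k} and take expectations. With theta_0 = psi_0 = 1 and psi_j the MA(infinity) weights, this gives
  gamma(k) - sum_i phi_i gamma(k-i) = c_k,
  c_k = sigma^2 * sum_{j=k..q} theta_j psi_{j-k}   (c_k = 0 for k > q),
using gamma(-m) = gamma(m).
Pure AR (q = 0): c_0 = sigma^2 = 4, c_k = 0 for k >= 1.
Equations for k = 0 and k = 1 (AR order 1):
  gamma(0) = phi_1 gamma(1) + c_0
  gamma(1) = phi_1 gamma(0) + c_1
Substituting the second into the first: gamma(0) (1 - phi_1^2) = c_0 + phi_1 c_1, so
  gamma(0) = c_0 / (1 - phi_1^2) = 4 / (1 - (-0.284)^2) = 4 / 0.919344 = 4.350928.
  gamma(1) = phi_1 gamma(0) = (-0.284)(4.350928) = -1.235664.
Therefore gamma(1) = -1.2357 (to 4 decimal places).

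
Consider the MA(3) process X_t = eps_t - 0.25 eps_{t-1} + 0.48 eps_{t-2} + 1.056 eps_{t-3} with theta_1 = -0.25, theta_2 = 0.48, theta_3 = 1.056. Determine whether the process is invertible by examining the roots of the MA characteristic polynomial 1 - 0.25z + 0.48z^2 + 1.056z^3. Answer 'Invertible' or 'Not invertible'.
\text{Not invertible}

The MA(q) characteristic polynomial is P(z) = 1 - 0.25z + 0.48z^2 + 1.056z^3.
Invertibility requires all roots to lie outside the unit circle, i.e. |z| > 1 for every root.
Degree 3: look for a simple real root z0 first, then factor out (1 - z/z0) and solve the remaining quadratic.
Testing z0 = -1.25: P(-1.25) = 1 + (-0.25)(-1.25) + (0.48)(-1.25)^2 + (1.056)(-1.25)^3
  = 1 + (0.3125) + (0.75) + (-2.0625) = 0.  So z_0 = -1.25 is a root, |z_0| = 1.25.
Divide out the factor (1 + 0.8 z) = (1 - z/z0) (since 1/z0 = -0.8):
  P(z) = (1 + 0.8 z)(1 + (-1.05) z + (1.32) z^2)
  [check: z-coef -1.05 - (-0.8) = -0.25; z^2-coef 1.32 - (-0.8)(-1.05) = 0.48; z^3-coef -(-0.8)(1.32) = 1.056.]
Remaining roots from the quadratic factor 1 + (-1.05) z + (1.32) z^2:
  Set 1 + (-1.05) z + (1.32) z^2 = 0, i.e. a z^2 + b z + c = 0 with a = 1.32, b = -1.05, c = 1.
  Discriminant D = b^2 - 4ac = (-1.05)^2 - 4*(1.32)*1 = 1.1025 - (5.28) = -4.1775.
  D < 0, so the roots are the complex-conjugate pair z = (-b +/- i sqrt(-D)) / (2a) = 0.3977 +/- 0.7742i.
  For a conjugate pair |z|^2 = z * conj(z) = (product of roots) = c/a = 1/(1.32) = 0.757576, so |z| = sqrt(0.757576) = 0.8704 for both roots.
Moduli of all roots: 1.2500, 0.8704, 0.8704.
All moduli strictly greater than 1? No.
Verdict: Not invertible.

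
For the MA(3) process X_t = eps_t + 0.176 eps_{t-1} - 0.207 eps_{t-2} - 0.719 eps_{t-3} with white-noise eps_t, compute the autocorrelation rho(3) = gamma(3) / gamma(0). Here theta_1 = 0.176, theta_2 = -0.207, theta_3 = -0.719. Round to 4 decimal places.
\rho(3) = -0.4520

For an MA(q) process with theta_0 = 1, the autocovariance is
  gamma(k) = sigma^2 * sum_{i=0..q-k} theta_i * theta_{i+k},
and rho(k) = gamma(k) / gamma(0). Sigma^2 cancels.
  numerator   = (1)*(-0.719) = -0.719.
  denominator = (1)^2 + (0.176)^2 + (-0.207)^2 + (-0.719)^2 = 1.590786.
  rho(3) = -0.719 / 1.590786 = -0.4520.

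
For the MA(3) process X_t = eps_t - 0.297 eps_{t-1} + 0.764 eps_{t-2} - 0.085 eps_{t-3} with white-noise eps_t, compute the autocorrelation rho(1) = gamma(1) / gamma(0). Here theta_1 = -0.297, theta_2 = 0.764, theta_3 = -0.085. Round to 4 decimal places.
\rho(1) = -0.3507

For an MA(q) process with theta_0 = 1, the autocovariance is
  gamma(k) = sigma^2 * sum_{i=0..q-k} theta_i * theta_{i+k},
and rho(k) = gamma(k) / gamma(0). Sigma^2 cancels.
  numerator   = (1)*(-0.297) + (-0.297)*(0.764) + (0.764)*(-0.085) = -0.588848.
  denominator = (1)^2 + (-0.297)^2 + (0.764)^2 + (-0.085)^2 = 1.67913.
  rho(1) = -0.588848 / 1.67913 = -0.3507.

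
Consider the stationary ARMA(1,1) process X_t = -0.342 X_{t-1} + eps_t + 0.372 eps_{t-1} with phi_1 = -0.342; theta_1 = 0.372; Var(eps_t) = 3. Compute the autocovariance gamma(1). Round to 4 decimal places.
\gamma(1) = 0.0890

Multiply the model equation by X_{t-k} and take expectations. With theta_0 = psi_0 = 1 and psi_j the MA(infinity) weights, this gives
  gamma(k) - sum_i phi_i gamma(k-i) = c_k,
  c_k = sigma^2 * sum_{j=k..q} theta_j psi_{j-k}   (c_k = 0 for k > q),
using gamma(-m) = gamma(m).
psi-weights needed (psi_j = theta_j + sum_i phi_i psi_{j-i}):
  psi_1 = theta_1 + phi_1 = 0.372 + (-0.342) = 0.03
Right-hand sides:
  c_0 = sigma^2 (1 + theta_1 psi_1) = 3 * (1 + (0.372)(0.03)) = 3 * 1.01116 = 3.03348
  c_1 = sigma^2 theta_1 = 3 * (0.372) = 1.116
  c_2 = 0
Equations for k = 0 and k = 1 (AR order 1):
  gamma(0) = phi_1 gamma(1) + c_0
  gamma(1) = phi_1 gamma(0) + c_1
Substituting the second into the first: gamma(0) (1 - phi_1^2) = c_0 + phi_1 c_1, so
  gamma(0) = (c_0 + phi_1 c_1) / (1 - phi_1^2) = (3.03348 + (-0.342)(1.116)) / (1 - (-0.342)^2) = 2.651808 / 0.883036 = 3.003058.
  gamma(1) = phi_1 gamma(0) + c_1 = (-0.342)(3.003058) + (1.116) = 0.088954.
Therefore gamma(1) = 0.0890 (to 4 decimal places).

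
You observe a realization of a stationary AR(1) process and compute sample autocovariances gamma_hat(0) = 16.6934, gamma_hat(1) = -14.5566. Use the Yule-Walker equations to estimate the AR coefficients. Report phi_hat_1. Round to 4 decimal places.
\hat\phi_{1} = -0.8720

The Yule-Walker equations for an AR(p) process read, in matrix form,
  Gamma_p phi = r_p,   with   (Gamma_p)_{ij} = gamma(|i - j|),
                       (r_p)_i = gamma(i),   i,j = 1..p.
Substitute the sample gammas (Toeplitz matrix and right-hand side of size 1):
  Gamma_p = [[16.6934]]
  r_p     = [-14.5566]
With p = 1 this is the single equation gamma(0) phi_1 = gamma(1):
  phi_hat_1 = gamma(1) / gamma(0) = -14.5566 / 16.6934 = -0.8720.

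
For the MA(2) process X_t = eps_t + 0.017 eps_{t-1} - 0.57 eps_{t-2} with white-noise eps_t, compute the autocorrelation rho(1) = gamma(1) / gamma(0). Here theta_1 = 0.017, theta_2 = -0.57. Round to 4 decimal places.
\rho(1) = 0.0055

For an MA(q) process with theta_0 = 1, the autocovariance is
  gamma(k) = sigma^2 * sum_{i=0..q-k} theta_i * theta_{i+k},
and rho(k) = gamma(k) / gamma(0). Sigma^2 cancels.
  numerator   = (1)*(0.017) + (0.017)*(-0.57) = 0.00731.
  denominator = (1)^2 + (0.017)^2 + (-0.57)^2 = 1.325189.
  rho(1) = 0.00731 / 1.325189 = 0.0055.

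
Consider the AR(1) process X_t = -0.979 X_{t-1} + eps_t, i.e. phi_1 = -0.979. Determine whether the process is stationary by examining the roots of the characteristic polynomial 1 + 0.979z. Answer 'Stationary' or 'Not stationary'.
\text{Stationary}

The AR(p) characteristic polynomial is P(z) = 1 + 0.979z.
Stationarity requires all roots to lie outside the unit circle, i.e. |z| > 1 for every root.
This is linear in z: 1 + (0.979) z = 0  =>  z = -1/(0.979) = -1.02145,  |z| = 1.02145.
Moduli of all roots: 1.0215.
All moduli strictly greater than 1? Yes.
Verdict: Stationary.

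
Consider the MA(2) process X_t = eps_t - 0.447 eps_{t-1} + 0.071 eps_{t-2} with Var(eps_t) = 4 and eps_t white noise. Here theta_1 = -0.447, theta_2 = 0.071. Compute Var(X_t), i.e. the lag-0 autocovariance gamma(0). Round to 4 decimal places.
\gamma(0) = 4.8194

For an MA(q) process X_t = eps_t + sum_i theta_i eps_{t-i} with
Var(eps_t) = sigma^2, the variance is
  gamma(0) = sigma^2 * (1 + sum_i theta_i^2).
  sum_i theta_i^2 = (-0.447)^2 + (0.071)^2 = 0.199809 + 0.005041 = 0.20485.
  gamma(0) = 4 * (1 + 0.20485) = 4 * 1.20485 = 4.8194.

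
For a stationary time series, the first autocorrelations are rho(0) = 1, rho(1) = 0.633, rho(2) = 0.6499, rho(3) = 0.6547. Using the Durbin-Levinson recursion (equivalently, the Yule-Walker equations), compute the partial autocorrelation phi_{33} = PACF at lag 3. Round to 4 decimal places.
\phi_{33} = 0.3050

The PACF at lag k is phi_{kk}, the last component of the solution
to the Yule-Walker system G_k phi = r_k where
  (G_k)_{ij} = rho(|i - j|), (r_k)_i = rho(i), i,j = 1..k.
Equivalently, Durbin-Levinson gives phi_{kk} iteratively:
  phi_{11} = rho(1)
  phi_{kk} = [rho(k) - sum_{j=1..k-1} phi_{k-1,j} rho(k-j)]
            / [1 - sum_{j=1..k-1} phi_{k-1,j} rho(j)],
  phi_{k,j} = phi_{k-1,j} - phi_{kk} phi_{k-1,k-j},  j = 1..k-1.
Step k = 1:
  phi_11 = rho(1) = 0.633.
Step k = 2:
  phi_22 = [rho(2) - phi_11 rho(1)] / [1 - phi_11 rho(1)] = [0.6499 - (0.633)(0.633)] / [1 - (0.633)(0.633)]
         = 0.249211 / 0.599311 = 0.415829.
  Update: phi_21 = phi_11 - phi_22 phi_11 = 0.633 - (0.415829)(0.633) = 0.36978.
Step k = 3:
  phi_33 = [rho(3) - phi_21 rho(2) - phi_22 rho(1)] / [1 - phi_21 rho(1) - phi_22 rho(2)]
    numerator   = 0.6547 - (0.36978)(0.6499) - (0.415829)(0.633) = 0.15116002
    denominator = 1 - (0.36978)(0.633) - (0.415829)(0.6499) = 0.49568179
  phi_33 = 0.15116002 / 0.49568179 = 0.305.
Therefore phi_{33} = 0.3050.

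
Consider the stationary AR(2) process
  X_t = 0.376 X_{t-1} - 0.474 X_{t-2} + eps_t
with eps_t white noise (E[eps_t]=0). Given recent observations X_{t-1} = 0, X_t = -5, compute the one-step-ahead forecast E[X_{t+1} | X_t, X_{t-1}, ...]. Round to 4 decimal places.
E[X_{t+1} \mid \mathcal F_t] = -1.8800

For an AR(p) model X_t = c + sum_i phi_i X_{t-i} + eps_t, the
one-step-ahead conditional mean is
  E[X_{t+1} | X_t, ...] = c + sum_i phi_i X_{t+1-i}.
Substitute known values:
  E[X_{t+1} | ...] = (0.376) * (-5) + (-0.474) * (0)
                   = -1.8800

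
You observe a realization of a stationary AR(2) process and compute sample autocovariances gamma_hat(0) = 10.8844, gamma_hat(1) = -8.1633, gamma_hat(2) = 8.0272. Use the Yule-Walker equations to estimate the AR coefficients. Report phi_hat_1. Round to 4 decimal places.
\hat\phi_{1} = -0.4500

The Yule-Walker equations for an AR(p) process read, in matrix form,
  Gamma_p phi = r_p,   with   (Gamma_p)_{ij} = gamma(|i - j|),
                       (r_p)_i = gamma(i),   i,j = 1..p.
Substitute the sample gammas (Toeplitz matrix and right-hand side of size 2):
  Gamma_p = [[10.8844, -8.1633], [-8.1633, 10.8844]]
  r_p     = [-8.1633, 8.0272]
Written out:
  10.8844 phi_1 - 8.1633 phi_2 = -8.1633
  -8.1633 phi_1 + 10.8844 phi_2 = 8.0272
Solve by Cramer's rule:
  det = gamma(0)^2 - gamma(1)^2 = (10.8844)^2 - (-8.1633)^2 = 118.47016336 - 66.63946689 = 51.83069647
  phi_hat_1 = [gamma(1) gamma(0) - gamma(1) gamma(2)] / det = [(-8.1633)(10.8844) - (-8.1633)(8.0272)] / 51.83069647 = -23.32418076 / 51.83069647 = -0.45
  phi_hat_2 = [gamma(0) gamma(2) - gamma(1)^2] / det = [(10.8844)(8.0272) - (-8.1633)^2] / 51.83069647 = 20.73178879 / 51.83069647 = 0.4
So phi_hat = [-0.4500, 0.4000].
Therefore phi_hat_1 = -0.4500.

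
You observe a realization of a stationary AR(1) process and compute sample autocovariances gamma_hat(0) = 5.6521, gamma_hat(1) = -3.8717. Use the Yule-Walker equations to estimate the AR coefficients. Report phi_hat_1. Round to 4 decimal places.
\hat\phi_{1} = -0.6850

The Yule-Walker equations for an AR(p) process read, in matrix form,
  Gamma_p phi = r_p,   with   (Gamma_p)_{ij} = gamma(|i - j|),
                       (r_p)_i = gamma(i),   i,j = 1..p.
Substitute the sample gammas (Toeplitz matrix and right-hand side of size 1):
  Gamma_p = [[5.6521]]
  r_p     = [-3.8717]
With p = 1 this is the single equation gamma(0) phi_1 = gamma(1):
  phi_hat_1 = gamma(1) / gamma(0) = -3.8717 / 5.6521 = -0.6850.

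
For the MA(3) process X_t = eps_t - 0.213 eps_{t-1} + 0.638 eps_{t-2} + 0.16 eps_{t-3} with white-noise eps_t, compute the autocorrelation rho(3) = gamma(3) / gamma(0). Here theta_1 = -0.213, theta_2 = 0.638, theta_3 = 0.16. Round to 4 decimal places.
\rho(3) = 0.1083

For an MA(q) process with theta_0 = 1, the autocovariance is
  gamma(k) = sigma^2 * sum_{i=0..q-k} theta_i * theta_{i+k},
and rho(k) = gamma(k) / gamma(0). Sigma^2 cancels.
  numerator   = (1)*(0.16) = 0.16.
  denominator = (1)^2 + (-0.213)^2 + (0.638)^2 + (0.16)^2 = 1.478013.
  rho(3) = 0.16 / 1.478013 = 0.1083.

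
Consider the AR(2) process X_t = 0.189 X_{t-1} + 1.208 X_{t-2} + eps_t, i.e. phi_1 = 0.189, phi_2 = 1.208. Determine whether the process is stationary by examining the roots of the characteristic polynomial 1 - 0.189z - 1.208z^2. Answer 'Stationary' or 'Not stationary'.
\text{Not stationary}

The AR(p) characteristic polynomial is P(z) = 1 - 0.189z - 1.208z^2.
Stationarity requires all roots to lie outside the unit circle, i.e. |z| > 1 for every root.
Set 1 + (-0.189) z + (-1.208) z^2 = 0, i.e. a z^2 + b z + c = 0 with a = -1.208, b = -0.189, c = 1.
Discriminant D = b^2 - 4ac = (-0.189)^2 - 4*(-1.208)*1 = 0.035721 - (-4.832) = 4.867721.
D >= 0, so the roots are real: z = (-b +/- sqrt(D)) / (2a) = (0.189 +/- 2.206291) / (-2.416).
  z_1 = (0.189 + 2.206291) / (-2.416) = -0.9914,   |z_1| = 0.9914.
  z_2 = (0.189 - 2.206291) / (-2.416) = 0.835,   |z_2| = 0.835.
Moduli of all roots: 0.9914, 0.8350.
All moduli strictly greater than 1? No.
Verdict: Not stationary.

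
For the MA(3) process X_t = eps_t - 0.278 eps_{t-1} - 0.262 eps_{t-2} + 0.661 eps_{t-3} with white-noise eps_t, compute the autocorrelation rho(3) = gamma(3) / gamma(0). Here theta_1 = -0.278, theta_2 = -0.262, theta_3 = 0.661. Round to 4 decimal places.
\rho(3) = 0.4176

For an MA(q) process with theta_0 = 1, the autocovariance is
  gamma(k) = sigma^2 * sum_{i=0..q-k} theta_i * theta_{i+k},
and rho(k) = gamma(k) / gamma(0). Sigma^2 cancels.
  numerator   = (1)*(0.661) = 0.661.
  denominator = (1)^2 + (-0.278)^2 + (-0.262)^2 + (0.661)^2 = 1.582849.
  rho(3) = 0.661 / 1.582849 = 0.4176.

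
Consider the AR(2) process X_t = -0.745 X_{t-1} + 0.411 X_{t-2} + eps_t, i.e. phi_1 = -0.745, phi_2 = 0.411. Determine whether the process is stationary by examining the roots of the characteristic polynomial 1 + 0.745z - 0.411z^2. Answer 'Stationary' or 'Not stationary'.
\text{Not stationary}

The AR(p) characteristic polynomial is P(z) = 1 + 0.745z - 0.411z^2.
Stationarity requires all roots to lie outside the unit circle, i.e. |z| > 1 for every root.
Set 1 + (0.745) z + (-0.411) z^2 = 0, i.e. a z^2 + b z + c = 0 with a = -0.411, b = 0.745, c = 1.
Discriminant D = b^2 - 4ac = (0.745)^2 - 4*(-0.411)*1 = 0.555025 - (-1.644) = 2.199025.
D >= 0, so the roots are real: z = (-b +/- sqrt(D)) / (2a) = (-0.745 +/- 1.482911) / (-0.822).
  z_1 = (-0.745 + 1.482911) / (-0.822) = -0.8977,   |z_1| = 0.8977.
  z_2 = (-0.745 - 1.482911) / (-0.822) = 2.7104,   |z_2| = 2.7104.
Moduli of all roots: 0.8977, 2.7104.
All moduli strictly greater than 1? No.
Verdict: Not stationary.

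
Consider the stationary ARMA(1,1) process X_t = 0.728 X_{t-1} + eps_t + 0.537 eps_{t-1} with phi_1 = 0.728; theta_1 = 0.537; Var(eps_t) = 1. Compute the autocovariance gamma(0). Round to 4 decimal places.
\gamma(0) = 4.4046

Multiply the model equation by X_{t-k} and take expectations. With theta_0 = psi_0 = 1 and psi_j the MA(infinity) weights, this gives
  gamma(k) - sum_i phi_i gamma(k-i) = c_k,
  c_k = sigma^2 * sum_{j=k..q} theta_j psi_{j-k}   (c_k = 0 for k > q),
using gamma(-m) = gamma(m).
psi-weights needed (psi_j = theta_j + sum_i phi_i psi_{j-i}):
  psi_1 = theta_1 + phi_1 = 0.537 + (0.728) = 1.265
Right-hand sides:
  c_0 = sigma^2 (1 + theta_1 psi_1) = 1 * (1 + (0.537)(1.265)) = 1 * 1.679305 = 1.679305
  c_1 = sigma^2 theta_1 = 1 * (0.537) = 0.537
  c_2 = 0
Equations for k = 0 and k = 1 (AR order 1):
  gamma(0) = phi_1 gamma(1) + c_0
  gamma(1) = phi_1 gamma(0) + c_1
Substituting the second into the first: gamma(0) (1 - phi_1^2) = c_0 + phi_1 c_1, so
  gamma(0) = (c_0 + phi_1 c_1) / (1 - phi_1^2) = (1.679305 + (0.728)(0.537)) / (1 - (0.728)^2) = 2.070241 / 0.470016 = 4.404618.
Therefore gamma(0) = 4.4046 (to 4 decimal places).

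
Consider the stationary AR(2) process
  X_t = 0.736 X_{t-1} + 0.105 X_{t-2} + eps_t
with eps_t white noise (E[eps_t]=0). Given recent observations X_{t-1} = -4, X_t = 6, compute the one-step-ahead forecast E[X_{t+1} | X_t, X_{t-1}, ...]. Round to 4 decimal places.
E[X_{t+1} \mid \mathcal F_t] = 3.9960

For an AR(p) model X_t = c + sum_i phi_i X_{t-i} + eps_t, the
one-step-ahead conditional mean is
  E[X_{t+1} | X_t, ...] = c + sum_i phi_i X_{t+1-i}.
Substitute known values:
  E[X_{t+1} | ...] = (0.736) * (6) + (0.105) * (-4)
                   = 3.9960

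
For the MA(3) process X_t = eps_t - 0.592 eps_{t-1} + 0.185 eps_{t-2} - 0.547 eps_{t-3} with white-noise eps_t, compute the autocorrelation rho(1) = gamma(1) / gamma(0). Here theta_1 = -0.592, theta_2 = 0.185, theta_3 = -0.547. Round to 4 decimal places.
\rho(1) = -0.4767

For an MA(q) process with theta_0 = 1, the autocovariance is
  gamma(k) = sigma^2 * sum_{i=0..q-k} theta_i * theta_{i+k},
and rho(k) = gamma(k) / gamma(0). Sigma^2 cancels.
  numerator   = (1)*(-0.592) + (-0.592)*(0.185) + (0.185)*(-0.547) = -0.802715.
  denominator = (1)^2 + (-0.592)^2 + (0.185)^2 + (-0.547)^2 = 1.683898.
  rho(1) = -0.802715 / 1.683898 = -0.4767.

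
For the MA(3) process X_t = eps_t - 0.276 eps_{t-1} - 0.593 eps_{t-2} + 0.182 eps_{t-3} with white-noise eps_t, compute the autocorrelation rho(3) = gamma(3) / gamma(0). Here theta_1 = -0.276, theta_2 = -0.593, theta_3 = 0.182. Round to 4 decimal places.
\rho(3) = 0.1246

For an MA(q) process with theta_0 = 1, the autocovariance is
  gamma(k) = sigma^2 * sum_{i=0..q-k} theta_i * theta_{i+k},
and rho(k) = gamma(k) / gamma(0). Sigma^2 cancels.
  numerator   = (1)*(0.182) = 0.182.
  denominator = (1)^2 + (-0.276)^2 + (-0.593)^2 + (0.182)^2 = 1.460949.
  rho(3) = 0.182 / 1.460949 = 0.1246.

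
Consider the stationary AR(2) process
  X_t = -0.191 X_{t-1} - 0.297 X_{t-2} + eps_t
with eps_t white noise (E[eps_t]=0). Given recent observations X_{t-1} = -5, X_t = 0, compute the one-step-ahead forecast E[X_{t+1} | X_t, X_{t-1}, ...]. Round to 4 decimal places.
E[X_{t+1} \mid \mathcal F_t] = 1.4850

For an AR(p) model X_t = c + sum_i phi_i X_{t-i} + eps_t, the
one-step-ahead conditional mean is
  E[X_{t+1} | X_t, ...] = c + sum_i phi_i X_{t+1-i}.
Substitute known values:
  E[X_{t+1} | ...] = (-0.191) * (0) + (-0.297) * (-5)
                   = 1.4850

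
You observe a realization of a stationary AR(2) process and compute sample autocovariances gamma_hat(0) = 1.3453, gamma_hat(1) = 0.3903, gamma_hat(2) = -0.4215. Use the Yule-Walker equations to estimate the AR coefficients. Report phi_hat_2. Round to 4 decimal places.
\hat\phi_{2} = -0.4340

The Yule-Walker equations for an AR(p) process read, in matrix form,
  Gamma_p phi = r_p,   with   (Gamma_p)_{ij} = gamma(|i - j|),
                       (r_p)_i = gamma(i),   i,j = 1..p.
Substitute the sample gammas (Toeplitz matrix and right-hand side of size 2):
  Gamma_p = [[1.3453, 0.3903], [0.3903, 1.3453]]
  r_p     = [0.3903, -0.4215]
Written out:
  1.3453 phi_1 + 0.3903 phi_2 = 0.3903
  0.3903 phi_1 + 1.3453 phi_2 = -0.4215
Solve by Cramer's rule:
  det = gamma(0)^2 - gamma(1)^2 = (1.3453)^2 - (0.3903)^2 = 1.80983209 - 0.15233409 = 1.657498
  phi_hat_1 = [gamma(1) gamma(0) - gamma(1) gamma(2)] / det = [(0.3903)(1.3453) - (0.3903)(-0.4215)] / 1.657498 = 0.68958204 / 1.657498 = 0.416
  phi_hat_2 = [gamma(0) gamma(2) - gamma(1)^2] / det = [(1.3453)(-0.4215) - (0.3903)^2] / 1.657498 = -0.71937804 / 1.657498 = -0.434
So phi_hat = [0.4160, -0.4340].
Therefore phi_hat_2 = -0.4340.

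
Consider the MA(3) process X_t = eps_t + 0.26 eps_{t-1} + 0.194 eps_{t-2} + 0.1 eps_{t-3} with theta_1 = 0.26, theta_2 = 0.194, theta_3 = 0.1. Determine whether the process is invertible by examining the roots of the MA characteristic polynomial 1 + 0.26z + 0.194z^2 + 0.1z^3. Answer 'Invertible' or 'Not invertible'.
\text{Invertible}

The MA(q) characteristic polynomial is P(z) = 1 + 0.26z + 0.194z^2 + 0.1z^3.
Invertibility requires all roots to lie outside the unit circle, i.e. |z| > 1 for every root.
Degree 3: look for a simple real root z0 first, then factor out (1 - z/z0) and solve the remaining quadratic.
Testing z0 = -2.5: P(-2.5) = 1 + (0.26)(-2.5) + (0.194)(-2.5)^2 + (0.1)(-2.5)^3
  = 1 + (-0.65) + (1.2125) + (-1.5625) = 0.  So z_0 = -2.5 is a root, |z_0| = 2.5.
Divide out the factor (1 + 0.4 z) = (1 - z/z0) (since 1/z0 = -0.4):
  P(z) = (1 + 0.4 z)(1 + (-0.14) z + (0.25) z^2)
  [check: z-coef -0.14 - (-0.4) = 0.26; z^2-coef 0.25 - (-0.4)(-0.14) = 0.194; z^3-coef -(-0.4)(0.25) = 0.1.]
Remaining roots from the quadratic factor 1 + (-0.14) z + (0.25) z^2:
  Set 1 + (-0.14) z + (0.25) z^2 = 0, i.e. a z^2 + b z + c = 0 with a = 0.25, b = -0.14, c = 1.
  Discriminant D = b^2 - 4ac = (-0.14)^2 - 4*(0.25)*1 = 0.0196 - (1) = -0.9804.
  D < 0, so the roots are the complex-conjugate pair z = (-b +/- i sqrt(-D)) / (2a) = 0.28 +/- 1.9803i.
  For a conjugate pair |z|^2 = z * conj(z) = (product of roots) = c/a = 1/(0.25) = 4, so |z| = sqrt(4) = 2 for both roots.
Moduli of all roots: 2.5000, 2.0000, 2.0000.
All moduli strictly greater than 1? Yes.
Verdict: Invertible.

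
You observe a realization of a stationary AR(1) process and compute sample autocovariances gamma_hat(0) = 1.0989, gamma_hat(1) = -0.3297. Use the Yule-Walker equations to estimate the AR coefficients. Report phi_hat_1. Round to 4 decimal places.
\hat\phi_{1} = -0.3000

The Yule-Walker equations for an AR(p) process read, in matrix form,
  Gamma_p phi = r_p,   with   (Gamma_p)_{ij} = gamma(|i - j|),
                       (r_p)_i = gamma(i),   i,j = 1..p.
Substitute the sample gammas (Toeplitz matrix and right-hand side of size 1):
  Gamma_p = [[1.0989]]
  r_p     = [-0.3297]
With p = 1 this is the single equation gamma(0) phi_1 = gamma(1):
  phi_hat_1 = gamma(1) / gamma(0) = -0.3297 / 1.0989 = -0.3000.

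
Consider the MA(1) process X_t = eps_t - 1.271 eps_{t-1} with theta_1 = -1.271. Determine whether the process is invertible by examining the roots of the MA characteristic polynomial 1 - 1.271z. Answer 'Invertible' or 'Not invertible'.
\text{Not invertible}

The MA(q) characteristic polynomial is P(z) = 1 - 1.271z.
Invertibility requires all roots to lie outside the unit circle, i.e. |z| > 1 for every root.
This is linear in z: 1 + (-1.271) z = 0  =>  z = -1/(-1.271) = 0.786782,  |z| = 0.786782.
Moduli of all roots: 0.7868.
All moduli strictly greater than 1? No.
Verdict: Not invertible.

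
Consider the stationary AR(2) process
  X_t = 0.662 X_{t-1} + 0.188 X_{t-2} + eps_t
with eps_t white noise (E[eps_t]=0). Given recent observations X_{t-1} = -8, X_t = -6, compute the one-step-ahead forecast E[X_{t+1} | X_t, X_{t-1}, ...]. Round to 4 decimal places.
E[X_{t+1} \mid \mathcal F_t] = -5.4760

For an AR(p) model X_t = c + sum_i phi_i X_{t-i} + eps_t, the
one-step-ahead conditional mean is
  E[X_{t+1} | X_t, ...] = c + sum_i phi_i X_{t+1-i}.
Substitute known values:
  E[X_{t+1} | ...] = (0.662) * (-6) + (0.188) * (-8)
                   = -5.4760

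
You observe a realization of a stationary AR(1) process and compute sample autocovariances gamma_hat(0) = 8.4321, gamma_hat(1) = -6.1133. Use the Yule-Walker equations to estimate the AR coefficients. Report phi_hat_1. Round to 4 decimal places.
\hat\phi_{1} = -0.7250

The Yule-Walker equations for an AR(p) process read, in matrix form,
  Gamma_p phi = r_p,   with   (Gamma_p)_{ij} = gamma(|i - j|),
                       (r_p)_i = gamma(i),   i,j = 1..p.
Substitute the sample gammas (Toeplitz matrix and right-hand side of size 1):
  Gamma_p = [[8.4321]]
  r_p     = [-6.1133]
With p = 1 this is the single equation gamma(0) phi_1 = gamma(1):
  phi_hat_1 = gamma(1) / gamma(0) = -6.1133 / 8.4321 = -0.7250.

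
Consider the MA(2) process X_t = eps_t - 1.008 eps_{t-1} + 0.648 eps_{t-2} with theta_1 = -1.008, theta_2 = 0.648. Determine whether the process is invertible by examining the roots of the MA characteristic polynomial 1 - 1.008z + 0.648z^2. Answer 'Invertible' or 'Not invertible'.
\text{Invertible}

The MA(q) characteristic polynomial is P(z) = 1 - 1.008z + 0.648z^2.
Invertibility requires all roots to lie outside the unit circle, i.e. |z| > 1 for every root.
Set 1 + (-1.008) z + (0.648) z^2 = 0, i.e. a z^2 + b z + c = 0 with a = 0.648, b = -1.008, c = 1.
Discriminant D = b^2 - 4ac = (-1.008)^2 - 4*(0.648)*1 = 1.016064 - (2.592) = -1.575936.
D < 0, so the roots are the complex-conjugate pair z = (-b +/- i sqrt(-D)) / (2a) = 0.7778 +/- 0.9686i.
For a conjugate pair |z|^2 = z * conj(z) = (product of roots) = c/a = 1/(0.648) = 1.54321, so |z| = sqrt(1.54321) = 1.2423 for both roots.
Moduli of all roots: 1.2423, 1.2423.
All moduli strictly greater than 1? Yes.
Verdict: Invertible.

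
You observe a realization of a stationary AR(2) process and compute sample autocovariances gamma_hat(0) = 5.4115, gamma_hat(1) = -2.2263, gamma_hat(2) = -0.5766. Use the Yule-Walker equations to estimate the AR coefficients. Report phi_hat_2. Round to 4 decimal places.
\hat\phi_{2} = -0.3320

The Yule-Walker equations for an AR(p) process read, in matrix form,
  Gamma_p phi = r_p,   with   (Gamma_p)_{ij} = gamma(|i - j|),
                       (r_p)_i = gamma(i),   i,j = 1..p.
Substitute the sample gammas (Toeplitz matrix and right-hand side of size 2):
  Gamma_p = [[5.4115, -2.2263], [-2.2263, 5.4115]]
  r_p     = [-2.2263, -0.5766]
Written out:
  5.4115 phi_1 - 2.2263 phi_2 = -2.2263
  -2.2263 phi_1 + 5.4115 phi_2 = -0.5766
Solve by Cramer's rule:
  det = gamma(0)^2 - gamma(1)^2 = (5.4115)^2 - (-2.2263)^2 = 29.28433225 - 4.95641169 = 24.32792056
  phi_hat_1 = [gamma(1) gamma(0) - gamma(1) gamma(2)] / det = [(-2.2263)(5.4115) - (-2.2263)(-0.5766)] / 24.32792056 = -13.33130703 / 24.32792056 = -0.548
  phi_hat_2 = [gamma(0) gamma(2) - gamma(1)^2] / det = [(5.4115)(-0.5766) - (-2.2263)^2] / 24.32792056 = -8.07668259 / 24.32792056 = -0.332
So phi_hat = [-0.5480, -0.3320].
Therefore phi_hat_2 = -0.3320.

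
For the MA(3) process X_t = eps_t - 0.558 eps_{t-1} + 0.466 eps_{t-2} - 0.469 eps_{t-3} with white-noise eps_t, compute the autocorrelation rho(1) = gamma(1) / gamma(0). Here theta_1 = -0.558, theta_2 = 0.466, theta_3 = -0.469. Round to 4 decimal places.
\rho(1) = -0.5928

For an MA(q) process with theta_0 = 1, the autocovariance is
  gamma(k) = sigma^2 * sum_{i=0..q-k} theta_i * theta_{i+k},
and rho(k) = gamma(k) / gamma(0). Sigma^2 cancels.
  numerator   = (1)*(-0.558) + (-0.558)*(0.466) + (0.466)*(-0.469) = -1.036582.
  denominator = (1)^2 + (-0.558)^2 + (0.466)^2 + (-0.469)^2 = 1.748481.
  rho(1) = -1.036582 / 1.748481 = -0.5928.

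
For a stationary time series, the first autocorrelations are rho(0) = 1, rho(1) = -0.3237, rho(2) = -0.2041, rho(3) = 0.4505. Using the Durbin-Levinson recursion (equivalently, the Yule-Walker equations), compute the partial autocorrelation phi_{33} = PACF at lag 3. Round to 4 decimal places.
\phi_{33} = 0.3169

The PACF at lag k is phi_{kk}, the last component of the solution
to the Yule-Walker system G_k phi = r_k where
  (G_k)_{ij} = rho(|i - j|), (r_k)_i = rho(i), i,j = 1..k.
Equivalently, Durbin-Levinson gives phi_{kk} iteratively:
  phi_{11} = rho(1)
  phi_{kk} = [rho(k) - sum_{j=1..k-1} phi_{k-1,j} rho(k-j)]
            / [1 - sum_{j=1..k-1} phi_{k-1,j} rho(j)],
  phi_{k,j} = phi_{k-1,j} - phi_{kk} phi_{k-1,k-j},  j = 1..k-1.
Step k = 1:
  phi_11 = rho(1) = -0.3237.
Step k = 2:
  phi_22 = [rho(2) - phi_11 rho(1)] / [1 - phi_11 rho(1)] = [-0.2041 - (-0.3237)(-0.3237)] / [1 - (-0.3237)(-0.3237)]
         = -0.30888169 / 0.89521831 = -0.345035.
  Update: phi_21 = phi_11 - phi_22 phi_11 = -0.3237 - (-0.345035)(-0.3237) = -0.435388.
Step k = 3:
  phi_33 = [rho(3) - phi_21 rho(2) - phi_22 rho(1)] / [1 - phi_21 rho(1) - phi_22 rho(2)]
    numerator   = 0.4505 - (-0.435388)(-0.2041) - (-0.345035)(-0.3237) = 0.2499495
    denominator = 1 - (-0.435388)(-0.3237) - (-0.345035)(-0.2041) = 0.7886433
  phi_33 = 0.2499495 / 0.7886433 = 0.3169.
Therefore phi_{33} = 0.3169.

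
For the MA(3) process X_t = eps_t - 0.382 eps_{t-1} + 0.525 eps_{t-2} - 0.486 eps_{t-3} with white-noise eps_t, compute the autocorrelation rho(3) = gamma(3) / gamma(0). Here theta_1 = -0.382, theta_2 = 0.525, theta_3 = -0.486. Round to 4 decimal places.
\rho(3) = -0.2932

For an MA(q) process with theta_0 = 1, the autocovariance is
  gamma(k) = sigma^2 * sum_{i=0..q-k} theta_i * theta_{i+k},
and rho(k) = gamma(k) / gamma(0). Sigma^2 cancels.
  numerator   = (1)*(-0.486) = -0.486.
  denominator = (1)^2 + (-0.382)^2 + (0.525)^2 + (-0.486)^2 = 1.657745.
  rho(3) = -0.486 / 1.657745 = -0.2932.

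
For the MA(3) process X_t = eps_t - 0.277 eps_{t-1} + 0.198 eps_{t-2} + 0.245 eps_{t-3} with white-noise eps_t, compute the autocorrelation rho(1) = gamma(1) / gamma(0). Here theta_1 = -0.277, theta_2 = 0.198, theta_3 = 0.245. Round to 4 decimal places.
\rho(1) = -0.2409

For an MA(q) process with theta_0 = 1, the autocovariance is
  gamma(k) = sigma^2 * sum_{i=0..q-k} theta_i * theta_{i+k},
and rho(k) = gamma(k) / gamma(0). Sigma^2 cancels.
  numerator   = (1)*(-0.277) + (-0.277)*(0.198) + (0.198)*(0.245) = -0.283336.
  denominator = (1)^2 + (-0.277)^2 + (0.198)^2 + (0.245)^2 = 1.175958.
  rho(1) = -0.283336 / 1.175958 = -0.2409.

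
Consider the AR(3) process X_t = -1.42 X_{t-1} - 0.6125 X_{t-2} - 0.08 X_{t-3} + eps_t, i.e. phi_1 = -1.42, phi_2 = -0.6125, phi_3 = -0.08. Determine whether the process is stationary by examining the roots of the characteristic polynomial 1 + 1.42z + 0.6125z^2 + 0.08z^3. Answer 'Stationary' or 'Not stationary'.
\text{Stationary}

The AR(p) characteristic polynomial is P(z) = 1 + 1.42z + 0.6125z^2 + 0.08z^3.
Stationarity requires all roots to lie outside the unit circle, i.e. |z| > 1 for every root.
Degree 3: look for a simple real root z0 first, then factor out (1 - z/z0) and solve the remaining quadratic.
Testing z0 = -4: P(-4) = 1 + (1.42)(-4) + (0.6125)(-4)^2 + (0.08)(-4)^3
  = 1 + (-5.68) + (9.8) + (-5.12) = 0.  So z_0 = -4 is a root, |z_0| = 4.
Divide out the factor (1 + 0.25 z) = (1 - z/z0) (since 1/z0 = -0.25):
  P(z) = (1 + 0.25 z)(1 + (1.17) z + (0.32) z^2)
  [check: z-coef 1.17 - (-0.25) = 1.42; z^2-coef 0.32 - (-0.25)(1.17) = 0.6125; z^3-coef -(-0.25)(0.32) = 0.08.]
Remaining roots from the quadratic factor 1 + (1.17) z + (0.32) z^2:
  Set 1 + (1.17) z + (0.32) z^2 = 0, i.e. a z^2 + b z + c = 0 with a = 0.32, b = 1.17, c = 1.
  Discriminant D = b^2 - 4ac = (1.17)^2 - 4*(0.32)*1 = 1.3689 - (1.28) = 0.0889.
  D >= 0, so the roots are real: z = (-b +/- sqrt(D)) / (2a) = (-1.17 +/- 0.298161) / (0.64).
    z_1 = (-1.17 + 0.298161) / (0.64) = -1.3622,   |z_1| = 1.3622.
    z_2 = (-1.17 - 0.298161) / (0.64) = -2.294,   |z_2| = 2.294.
Moduli of all roots: 4.0000, 1.3622, 2.2940.
All moduli strictly greater than 1? Yes.
Verdict: Stationary.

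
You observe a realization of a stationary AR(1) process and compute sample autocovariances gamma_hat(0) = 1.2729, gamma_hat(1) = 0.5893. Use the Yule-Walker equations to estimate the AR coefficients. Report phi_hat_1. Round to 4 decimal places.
\hat\phi_{1} = 0.4630

The Yule-Walker equations for an AR(p) process read, in matrix form,
  Gamma_p phi = r_p,   with   (Gamma_p)_{ij} = gamma(|i - j|),
                       (r_p)_i = gamma(i),   i,j = 1..p.
Substitute the sample gammas (Toeplitz matrix and right-hand side of size 1):
  Gamma_p = [[1.2729]]
  r_p     = [0.5893]
With p = 1 this is the single equation gamma(0) phi_1 = gamma(1):
  phi_hat_1 = gamma(1) / gamma(0) = 0.5893 / 1.2729 = 0.4630.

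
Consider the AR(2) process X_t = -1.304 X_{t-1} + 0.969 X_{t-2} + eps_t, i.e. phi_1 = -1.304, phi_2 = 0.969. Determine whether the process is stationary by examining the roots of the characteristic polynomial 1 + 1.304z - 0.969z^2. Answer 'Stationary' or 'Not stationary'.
\text{Not stationary}

The AR(p) characteristic polynomial is P(z) = 1 + 1.304z - 0.969z^2.
Stationarity requires all roots to lie outside the unit circle, i.e. |z| > 1 for every root.
Set 1 + (1.304) z + (-0.969) z^2 = 0, i.e. a z^2 + b z + c = 0 with a = -0.969, b = 1.304, c = 1.
Discriminant D = b^2 - 4ac = (1.304)^2 - 4*(-0.969)*1 = 1.700416 - (-3.876) = 5.576416.
D >= 0, so the roots are real: z = (-b +/- sqrt(D)) / (2a) = (-1.304 +/- 2.361444) / (-1.938).
  z_1 = (-1.304 + 2.361444) / (-1.938) = -0.5456,   |z_1| = 0.5456.
  z_2 = (-1.304 - 2.361444) / (-1.938) = 1.8914,   |z_2| = 1.8914.
Moduli of all roots: 0.5456, 1.8914.
All moduli strictly greater than 1? No.
Verdict: Not stationary.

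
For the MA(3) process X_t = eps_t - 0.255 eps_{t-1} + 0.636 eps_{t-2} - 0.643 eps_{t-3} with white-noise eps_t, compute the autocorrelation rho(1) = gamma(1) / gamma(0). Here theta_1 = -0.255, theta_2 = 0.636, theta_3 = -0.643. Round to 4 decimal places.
\rho(1) = -0.4387

For an MA(q) process with theta_0 = 1, the autocovariance is
  gamma(k) = sigma^2 * sum_{i=0..q-k} theta_i * theta_{i+k},
and rho(k) = gamma(k) / gamma(0). Sigma^2 cancels.
  numerator   = (1)*(-0.255) + (-0.255)*(0.636) + (0.636)*(-0.643) = -0.826128.
  denominator = (1)^2 + (-0.255)^2 + (0.636)^2 + (-0.643)^2 = 1.88297.
  rho(1) = -0.826128 / 1.88297 = -0.4387.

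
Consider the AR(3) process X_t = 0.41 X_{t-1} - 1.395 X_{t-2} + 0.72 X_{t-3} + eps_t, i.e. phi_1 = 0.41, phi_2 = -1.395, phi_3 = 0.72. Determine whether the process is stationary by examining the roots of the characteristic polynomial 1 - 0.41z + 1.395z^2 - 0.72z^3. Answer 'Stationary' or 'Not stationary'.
\text{Not stationary}

The AR(p) characteristic polynomial is P(z) = 1 - 0.41z + 1.395z^2 - 0.72z^3.
Stationarity requires all roots to lie outside the unit circle, i.e. |z| > 1 for every root.
Degree 3: look for a simple real root z0 first, then factor out (1 - z/z0) and solve the remaining quadratic.
Testing z0 = 2: P(2) = 1 + (-0.41)(2) + (1.395)(2)^2 + (-0.72)(2)^3
  = 1 + (-0.82) + (5.58) + (-5.76) = 0.  So z_0 = 2 is a root, |z_0| = 2.
Divide out the factor (1 - 0.5 z) = (1 - z/z0) (since 1/z0 = 0.5):
  P(z) = (1 - 0.5 z)(1 + (0.09) z + (1.44) z^2)
  [check: z-coef 0.09 - (0.5) = -0.41; z^2-coef 1.44 - (0.5)(0.09) = 1.395; z^3-coef -(0.5)(1.44) = -0.72.]
Remaining roots from the quadratic factor 1 + (0.09) z + (1.44) z^2:
  Set 1 + (0.09) z + (1.44) z^2 = 0, i.e. a z^2 + b z + c = 0 with a = 1.44, b = 0.09, c = 1.
  Discriminant D = b^2 - 4ac = (0.09)^2 - 4*(1.44)*1 = 0.0081 - (5.76) = -5.7519.
  D < 0, so the roots are the complex-conjugate pair z = (-b +/- i sqrt(-D)) / (2a) = -0.0312 +/- 0.8327i.
  For a conjugate pair |z|^2 = z * conj(z) = (product of roots) = c/a = 1/(1.44) = 0.694444, so |z| = sqrt(0.694444) = 0.8333 for both roots.
Moduli of all roots: 2.0000, 0.8333, 0.8333.
All moduli strictly greater than 1? No.
Verdict: Not stationary.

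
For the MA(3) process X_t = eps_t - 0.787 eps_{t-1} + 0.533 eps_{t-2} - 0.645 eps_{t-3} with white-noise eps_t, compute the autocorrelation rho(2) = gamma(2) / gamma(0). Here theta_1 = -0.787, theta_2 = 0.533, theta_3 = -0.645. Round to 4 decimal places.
\rho(2) = 0.4486

For an MA(q) process with theta_0 = 1, the autocovariance is
  gamma(k) = sigma^2 * sum_{i=0..q-k} theta_i * theta_{i+k},
and rho(k) = gamma(k) / gamma(0). Sigma^2 cancels.
  numerator   = (1)*(0.533) + (-0.787)*(-0.645) = 1.040615.
  denominator = (1)^2 + (-0.787)^2 + (0.533)^2 + (-0.645)^2 = 2.319483.
  rho(2) = 1.040615 / 2.319483 = 0.4486.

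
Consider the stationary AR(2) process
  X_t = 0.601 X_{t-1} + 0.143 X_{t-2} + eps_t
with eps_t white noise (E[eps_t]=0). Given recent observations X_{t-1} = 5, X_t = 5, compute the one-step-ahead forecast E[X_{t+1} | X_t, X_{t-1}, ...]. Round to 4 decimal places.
E[X_{t+1} \mid \mathcal F_t] = 3.7200

For an AR(p) model X_t = c + sum_i phi_i X_{t-i} + eps_t, the
one-step-ahead conditional mean is
  E[X_{t+1} | X_t, ...] = c + sum_i phi_i X_{t+1-i}.
Substitute known values:
  E[X_{t+1} | ...] = (0.601) * (5) + (0.143) * (5)
                   = 3.7200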